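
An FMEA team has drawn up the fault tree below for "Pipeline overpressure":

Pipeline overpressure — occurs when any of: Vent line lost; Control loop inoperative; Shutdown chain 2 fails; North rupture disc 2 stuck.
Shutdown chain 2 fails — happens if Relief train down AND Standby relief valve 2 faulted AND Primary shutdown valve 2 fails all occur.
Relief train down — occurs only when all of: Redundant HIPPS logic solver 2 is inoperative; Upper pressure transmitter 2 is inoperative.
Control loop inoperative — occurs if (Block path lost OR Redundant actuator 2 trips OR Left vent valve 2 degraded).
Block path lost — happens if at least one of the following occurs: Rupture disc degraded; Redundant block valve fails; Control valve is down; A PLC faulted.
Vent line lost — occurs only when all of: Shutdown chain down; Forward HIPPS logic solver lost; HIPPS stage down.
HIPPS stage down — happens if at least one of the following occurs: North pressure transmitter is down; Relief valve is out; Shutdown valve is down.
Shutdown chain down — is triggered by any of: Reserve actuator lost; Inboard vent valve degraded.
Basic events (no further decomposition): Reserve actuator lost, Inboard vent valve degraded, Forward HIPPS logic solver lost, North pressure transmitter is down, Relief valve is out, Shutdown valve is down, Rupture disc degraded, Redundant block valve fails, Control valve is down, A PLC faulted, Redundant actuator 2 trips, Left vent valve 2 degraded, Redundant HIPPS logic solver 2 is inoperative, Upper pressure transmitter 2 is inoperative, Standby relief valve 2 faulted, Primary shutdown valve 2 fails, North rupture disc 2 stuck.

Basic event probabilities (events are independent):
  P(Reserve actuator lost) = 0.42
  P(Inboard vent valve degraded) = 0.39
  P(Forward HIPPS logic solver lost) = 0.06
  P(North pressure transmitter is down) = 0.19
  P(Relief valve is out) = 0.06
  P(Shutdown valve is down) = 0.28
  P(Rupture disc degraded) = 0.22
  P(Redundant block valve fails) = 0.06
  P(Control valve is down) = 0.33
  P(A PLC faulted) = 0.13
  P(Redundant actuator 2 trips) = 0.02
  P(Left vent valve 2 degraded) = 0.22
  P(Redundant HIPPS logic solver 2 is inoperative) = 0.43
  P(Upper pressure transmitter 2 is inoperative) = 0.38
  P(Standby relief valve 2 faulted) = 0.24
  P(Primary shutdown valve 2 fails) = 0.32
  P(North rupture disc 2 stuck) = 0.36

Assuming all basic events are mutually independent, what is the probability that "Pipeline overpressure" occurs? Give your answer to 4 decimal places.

0.7972

P(Shutdown chain down) [OR] = 1 − (1−0.42) × (1−0.39) = 0.646200
P(HIPPS stage down) [OR] = 1 − (1−0.19) × (1−0.06) × (1−0.28) = 0.451792
P(Vent line lost) [AND] = 0.646200 × 0.06 × 0.451792 = 0.017517
P(Block path lost) [OR] = 1 − (1−0.22) × (1−0.06) × (1−0.33) × (1−0.13) = 0.572618
P(Control loop inoperative) [OR] = 1 − (1−0.572618) × (1−0.02) × (1−0.22) = 0.673309
P(Relief train down) [AND] = 0.43 × 0.38 = 0.163400
P(Shutdown chain 2 fails) [AND] = 0.163400 × 0.24 × 0.32 = 0.012549
P(Pipeline overpressure) [OR] = 1 − (1−0.017517) × (1−0.673309) × (1−0.012549) × (1−0.36) = 0.797158
Rounded to 4 decimal places: P(Pipeline overpressure) ≈ 0.7972.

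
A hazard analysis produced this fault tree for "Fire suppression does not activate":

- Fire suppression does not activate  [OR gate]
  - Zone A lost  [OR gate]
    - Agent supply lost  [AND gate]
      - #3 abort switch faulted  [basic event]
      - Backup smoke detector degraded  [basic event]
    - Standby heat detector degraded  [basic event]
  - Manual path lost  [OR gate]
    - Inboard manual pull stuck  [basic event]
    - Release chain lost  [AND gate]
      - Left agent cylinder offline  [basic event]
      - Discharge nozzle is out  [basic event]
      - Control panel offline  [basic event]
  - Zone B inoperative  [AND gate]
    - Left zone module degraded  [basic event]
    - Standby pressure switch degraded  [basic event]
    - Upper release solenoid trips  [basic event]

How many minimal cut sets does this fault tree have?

Agent supply lost [AND]: one cut set from each child combined → 1 × 1 = 1 cut set(s).
Zone A lost [OR]: union of children's cut sets → 2 cut set(s).
Release chain lost [AND]: one cut set from each child combined → 1 × 1 × 1 = 1 cut set(s).
Manual path lost [OR]: union of children's cut sets → 2 cut set(s).
Zone B inoperative [AND]: one cut set from each child combined → 1 × 1 × 1 = 1 cut set(s).
Fire suppression does not activate [OR]: union of children's cut sets → 5 cut set(s).
Minimal cut sets: {#3 abort switch faulted, Backup smoke detector degraded}; {Standby heat detector degraded}; {Inboard manual pull stuck}; {Control panel offline, Discharge nozzle is out, Left agent cylinder offline}; {Left zone module degraded, Standby pressure switch degraded, Upper release solenoid trips}.

5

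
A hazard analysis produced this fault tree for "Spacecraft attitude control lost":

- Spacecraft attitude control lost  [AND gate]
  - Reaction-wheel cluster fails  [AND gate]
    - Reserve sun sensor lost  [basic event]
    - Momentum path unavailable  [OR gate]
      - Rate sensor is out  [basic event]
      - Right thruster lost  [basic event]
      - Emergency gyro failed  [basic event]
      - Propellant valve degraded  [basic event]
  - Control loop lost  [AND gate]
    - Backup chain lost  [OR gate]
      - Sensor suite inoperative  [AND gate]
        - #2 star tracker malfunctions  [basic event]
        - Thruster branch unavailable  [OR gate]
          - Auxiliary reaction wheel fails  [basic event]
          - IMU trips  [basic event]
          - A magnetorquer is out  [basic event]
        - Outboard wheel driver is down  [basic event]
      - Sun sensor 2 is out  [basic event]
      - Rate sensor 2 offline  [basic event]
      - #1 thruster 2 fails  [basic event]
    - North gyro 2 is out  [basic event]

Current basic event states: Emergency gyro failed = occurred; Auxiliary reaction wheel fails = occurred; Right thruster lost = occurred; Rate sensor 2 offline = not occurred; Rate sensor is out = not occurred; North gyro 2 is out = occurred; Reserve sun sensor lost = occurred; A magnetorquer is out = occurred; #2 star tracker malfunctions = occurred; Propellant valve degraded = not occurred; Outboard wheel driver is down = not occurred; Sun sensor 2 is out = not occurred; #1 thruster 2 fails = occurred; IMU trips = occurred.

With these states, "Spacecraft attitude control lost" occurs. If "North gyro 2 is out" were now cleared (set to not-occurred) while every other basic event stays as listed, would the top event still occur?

No

Counterfactual: set "North gyro 2 is out" to not occurred.
Momentum path unavailable [OR]: Rate sensor is out=not, Right thruster lost=occurs, Emergency gyro failed=occurs, Propellant valve degraded=not → at least one input occurs → occurs.
Reaction-wheel cluster fails [AND]: Reserve sun sensor lost=occurs, Momentum path unavailable=occurs → all inputs occur → occurs.
Thruster branch unavailable [OR]: Auxiliary reaction wheel fails=occurs, IMU trips=occurs, A magnetorquer is out=occurs → at least one input occurs → occurs.
Sensor suite inoperative [AND]: #2 star tracker malfunctions=occurs, Thruster branch unavailable=occurs, Outboard wheel driver is down=not → not all inputs occur → does not occur.
Backup chain lost [OR]: Sensor suite inoperative=not, Sun sensor 2 is out=not, Rate sensor 2 offline=not, #1 thruster 2 fails=occurs → at least one input occurs → occurs.
Control loop lost [AND]: Backup chain lost=occurs, North gyro 2 is out=not → not all inputs occur → does not occur.
Spacecraft attitude control lost [AND]: Reaction-wheel cluster fails=occurs, Control loop lost=not → not all inputs occur → does not occur.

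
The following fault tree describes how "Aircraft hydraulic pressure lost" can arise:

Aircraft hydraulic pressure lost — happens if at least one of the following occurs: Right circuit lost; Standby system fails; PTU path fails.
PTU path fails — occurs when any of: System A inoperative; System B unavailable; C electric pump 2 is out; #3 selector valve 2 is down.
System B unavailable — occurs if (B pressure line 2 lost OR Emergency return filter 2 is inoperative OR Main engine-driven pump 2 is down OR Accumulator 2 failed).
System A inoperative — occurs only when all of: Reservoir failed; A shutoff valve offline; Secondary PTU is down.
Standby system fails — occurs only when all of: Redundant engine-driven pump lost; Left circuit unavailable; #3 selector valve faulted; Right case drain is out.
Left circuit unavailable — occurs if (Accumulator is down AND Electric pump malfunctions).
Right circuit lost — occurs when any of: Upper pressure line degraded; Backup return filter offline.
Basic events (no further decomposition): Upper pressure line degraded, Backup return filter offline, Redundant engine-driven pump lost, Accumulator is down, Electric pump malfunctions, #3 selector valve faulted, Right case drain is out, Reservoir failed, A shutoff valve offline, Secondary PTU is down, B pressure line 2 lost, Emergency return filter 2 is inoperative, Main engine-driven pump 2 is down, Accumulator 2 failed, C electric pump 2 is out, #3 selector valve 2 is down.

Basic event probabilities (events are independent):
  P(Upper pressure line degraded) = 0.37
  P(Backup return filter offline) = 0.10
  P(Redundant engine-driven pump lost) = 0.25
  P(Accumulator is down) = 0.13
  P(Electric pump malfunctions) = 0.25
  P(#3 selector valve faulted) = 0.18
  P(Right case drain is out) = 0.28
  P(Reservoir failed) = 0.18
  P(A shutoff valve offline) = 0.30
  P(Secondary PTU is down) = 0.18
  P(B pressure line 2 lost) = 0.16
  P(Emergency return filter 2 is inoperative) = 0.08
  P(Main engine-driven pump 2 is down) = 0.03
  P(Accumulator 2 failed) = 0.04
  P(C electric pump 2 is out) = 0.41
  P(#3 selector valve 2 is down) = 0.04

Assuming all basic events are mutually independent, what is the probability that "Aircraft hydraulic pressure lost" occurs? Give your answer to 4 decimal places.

0.7712

P(Right circuit lost) [OR] = 1 − (1−0.37) × (1−0.10) = 0.433000
P(Left circuit unavailable) [AND] = 0.13 × 0.25 = 0.032500
P(Standby system fails) [AND] = 0.25 × 0.032500 × 0.18 × 0.28 = 0.000410
P(System A inoperative) [AND] = 0.18 × 0.30 × 0.18 = 0.009720
P(System B unavailable) [OR] = 1 − (1−0.16) × (1−0.08) × (1−0.03) × (1−0.04) = 0.280369
P(PTU path fails) [OR] = 1 − (1−0.009720) × (1−0.280369) × (1−0.41) × (1−0.04) = 0.596363
P(Aircraft hydraulic pressure lost) [OR] = 1 − (1−0.433000) × (1−0.000410) × (1−0.596363) = 0.771232
Rounded to 4 decimal places: P(Aircraft hydraulic pressure lost) ≈ 0.7712.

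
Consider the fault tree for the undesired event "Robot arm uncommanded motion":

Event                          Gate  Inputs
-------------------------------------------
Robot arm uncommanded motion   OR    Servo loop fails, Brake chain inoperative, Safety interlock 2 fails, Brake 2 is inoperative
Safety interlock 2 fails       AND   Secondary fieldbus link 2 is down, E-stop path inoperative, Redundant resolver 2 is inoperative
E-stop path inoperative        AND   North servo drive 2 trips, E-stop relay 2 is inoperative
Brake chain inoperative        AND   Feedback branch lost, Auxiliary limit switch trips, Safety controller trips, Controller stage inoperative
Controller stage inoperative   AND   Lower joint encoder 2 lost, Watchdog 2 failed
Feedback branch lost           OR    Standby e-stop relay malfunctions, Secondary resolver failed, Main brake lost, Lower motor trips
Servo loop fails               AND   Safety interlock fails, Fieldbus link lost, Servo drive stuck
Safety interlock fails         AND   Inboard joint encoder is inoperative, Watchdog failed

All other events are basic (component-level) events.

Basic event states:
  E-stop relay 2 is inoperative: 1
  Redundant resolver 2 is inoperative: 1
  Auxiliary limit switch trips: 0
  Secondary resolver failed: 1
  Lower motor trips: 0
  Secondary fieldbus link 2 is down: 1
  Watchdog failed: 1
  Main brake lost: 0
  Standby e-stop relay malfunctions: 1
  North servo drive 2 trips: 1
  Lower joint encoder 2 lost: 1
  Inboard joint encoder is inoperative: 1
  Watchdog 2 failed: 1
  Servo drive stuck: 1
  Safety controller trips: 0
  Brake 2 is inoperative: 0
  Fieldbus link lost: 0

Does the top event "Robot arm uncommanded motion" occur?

Yes

Safety interlock fails [AND]: Inboard joint encoder is inoperative=occurs, Watchdog failed=occurs → all inputs occur → occurs.
Servo loop fails [AND]: Safety interlock fails=occurs, Fieldbus link lost=not, Servo drive stuck=occurs → not all inputs occur → does not occur.
Feedback branch lost [OR]: Standby e-stop relay malfunctions=occurs, Secondary resolver failed=occurs, Main brake lost=not, Lower motor trips=not → at least one input occurs → occurs.
Controller stage inoperative [AND]: Lower joint encoder 2 lost=occurs, Watchdog 2 failed=occurs → all inputs occur → occurs.
Brake chain inoperative [AND]: Feedback branch lost=occurs, Auxiliary limit switch trips=not, Safety controller trips=not, Controller stage inoperative=occurs → not all inputs occur → does not occur.
E-stop path inoperative [AND]: North servo drive 2 trips=occurs, E-stop relay 2 is inoperative=occurs → all inputs occur → occurs.
Safety interlock 2 fails [AND]: Secondary fieldbus link 2 is down=occurs, E-stop path inoperative=occurs, Redundant resolver 2 is inoperative=occurs → all inputs occur → occurs.
Robot arm uncommanded motion [OR]: Servo loop fails=not, Brake chain inoperative=not, Safety interlock 2 fails=occurs, Brake 2 is inoperative=not → at least one input occurs → occurs.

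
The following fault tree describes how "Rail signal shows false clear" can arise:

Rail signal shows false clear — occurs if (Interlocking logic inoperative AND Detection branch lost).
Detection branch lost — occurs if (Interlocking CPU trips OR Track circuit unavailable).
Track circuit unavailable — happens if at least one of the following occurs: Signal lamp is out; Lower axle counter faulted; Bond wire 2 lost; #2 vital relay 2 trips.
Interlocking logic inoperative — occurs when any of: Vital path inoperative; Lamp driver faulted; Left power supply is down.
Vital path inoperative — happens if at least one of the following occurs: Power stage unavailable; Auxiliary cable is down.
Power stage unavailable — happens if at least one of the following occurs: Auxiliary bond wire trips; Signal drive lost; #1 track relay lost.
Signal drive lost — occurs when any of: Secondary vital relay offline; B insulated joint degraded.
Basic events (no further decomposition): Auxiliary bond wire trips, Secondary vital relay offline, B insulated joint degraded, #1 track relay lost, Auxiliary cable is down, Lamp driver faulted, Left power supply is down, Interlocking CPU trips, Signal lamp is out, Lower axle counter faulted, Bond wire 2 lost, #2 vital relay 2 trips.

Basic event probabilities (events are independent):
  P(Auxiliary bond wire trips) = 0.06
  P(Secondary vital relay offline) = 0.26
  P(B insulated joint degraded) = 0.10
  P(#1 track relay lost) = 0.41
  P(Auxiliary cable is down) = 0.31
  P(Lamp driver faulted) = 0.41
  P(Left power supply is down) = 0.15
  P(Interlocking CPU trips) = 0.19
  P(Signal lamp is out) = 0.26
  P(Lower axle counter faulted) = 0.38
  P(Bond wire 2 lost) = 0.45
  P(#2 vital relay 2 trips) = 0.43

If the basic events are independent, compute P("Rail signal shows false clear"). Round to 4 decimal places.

0.7706

P(Signal drive lost) [OR] = 1 − (1−0.26) × (1−0.10) = 0.334000
P(Power stage unavailable) [OR] = 1 − (1−0.06) × (1−0.334000) × (1−0.41) = 0.630636
P(Vital path inoperative) [OR] = 1 − (1−0.630636) × (1−0.31) = 0.745139
P(Interlocking logic inoperative) [OR] = 1 − (1−0.745139) × (1−0.41) × (1−0.15) = 0.872187
P(Track circuit unavailable) [OR] = 1 − (1−0.26) × (1−0.38) × (1−0.45) × (1−0.43) = 0.856166
P(Detection branch lost) [OR] = 1 − (1−0.19) × (1−0.856166) = 0.883494
P(Rail signal shows false clear) [AND] = 0.872187 × 0.883494 = 0.770572
Rounded to 4 decimal places: P(Rail signal shows false clear) ≈ 0.7706.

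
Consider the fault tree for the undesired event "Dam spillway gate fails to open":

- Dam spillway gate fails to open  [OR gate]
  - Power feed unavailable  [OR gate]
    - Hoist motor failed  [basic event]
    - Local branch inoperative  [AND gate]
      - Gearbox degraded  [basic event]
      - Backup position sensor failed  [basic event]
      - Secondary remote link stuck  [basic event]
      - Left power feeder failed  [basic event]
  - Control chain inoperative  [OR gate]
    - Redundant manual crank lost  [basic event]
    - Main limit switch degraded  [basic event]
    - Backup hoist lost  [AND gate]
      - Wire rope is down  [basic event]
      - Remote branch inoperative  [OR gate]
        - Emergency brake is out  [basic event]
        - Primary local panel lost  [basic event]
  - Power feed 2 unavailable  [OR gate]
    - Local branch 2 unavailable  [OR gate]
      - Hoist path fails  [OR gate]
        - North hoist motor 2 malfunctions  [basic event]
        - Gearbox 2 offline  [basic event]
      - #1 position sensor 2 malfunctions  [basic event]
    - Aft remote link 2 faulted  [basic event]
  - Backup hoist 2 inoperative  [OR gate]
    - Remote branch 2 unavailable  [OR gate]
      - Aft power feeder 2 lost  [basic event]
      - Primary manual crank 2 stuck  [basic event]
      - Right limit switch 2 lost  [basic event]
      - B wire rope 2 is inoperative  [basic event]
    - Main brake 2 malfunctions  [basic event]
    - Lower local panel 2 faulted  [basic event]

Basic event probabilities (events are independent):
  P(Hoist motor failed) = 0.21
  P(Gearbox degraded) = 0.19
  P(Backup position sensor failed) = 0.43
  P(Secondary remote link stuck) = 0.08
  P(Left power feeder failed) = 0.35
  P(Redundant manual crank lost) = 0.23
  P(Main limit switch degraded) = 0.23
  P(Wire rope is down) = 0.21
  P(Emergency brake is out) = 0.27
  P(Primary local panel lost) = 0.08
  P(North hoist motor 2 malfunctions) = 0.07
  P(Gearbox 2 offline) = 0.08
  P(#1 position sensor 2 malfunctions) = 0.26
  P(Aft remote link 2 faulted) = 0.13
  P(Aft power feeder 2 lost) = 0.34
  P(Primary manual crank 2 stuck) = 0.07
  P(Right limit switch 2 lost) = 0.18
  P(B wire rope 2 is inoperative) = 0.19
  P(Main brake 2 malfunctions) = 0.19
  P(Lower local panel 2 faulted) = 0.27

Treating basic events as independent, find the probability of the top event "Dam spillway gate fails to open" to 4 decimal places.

P(Local branch inoperative) [AND] = 0.19 × 0.43 × 0.08 × 0.35 = 0.002288
P(Power feed unavailable) [OR] = 1 − (1−0.21) × (1−0.002288) = 0.211808
P(Remote branch inoperative) [OR] = 1 − (1−0.27) × (1−0.08) = 0.328400
P(Backup hoist lost) [AND] = 0.21 × 0.328400 = 0.068964
P(Control chain inoperative) [OR] = 1 − (1−0.23) × (1−0.23) × (1−0.068964) = 0.447989
P(Hoist path fails) [OR] = 1 − (1−0.07) × (1−0.08) = 0.144400
P(Local branch 2 unavailable) [OR] = 1 − (1−0.144400) × (1−0.26) = 0.366856
P(Power feed 2 unavailable) [OR] = 1 − (1−0.366856) × (1−0.13) = 0.449165
P(Remote branch 2 unavailable) [OR] = 1 − (1−0.34) × (1−0.07) × (1−0.18) × (1−0.19) = 0.592314
P(Backup hoist 2 inoperative) [OR] = 1 − (1−0.592314) × (1−0.19) × (1−0.27) = 0.758935
P(Dam spillway gate fails to open) [OR] = 1 − (1−0.211808) × (1−0.447989) × (1−0.449165) × (1−0.758935) = 0.942226
Rounded to 4 decimal places: P(Dam spillway gate fails to open) ≈ 0.9422.

0.9422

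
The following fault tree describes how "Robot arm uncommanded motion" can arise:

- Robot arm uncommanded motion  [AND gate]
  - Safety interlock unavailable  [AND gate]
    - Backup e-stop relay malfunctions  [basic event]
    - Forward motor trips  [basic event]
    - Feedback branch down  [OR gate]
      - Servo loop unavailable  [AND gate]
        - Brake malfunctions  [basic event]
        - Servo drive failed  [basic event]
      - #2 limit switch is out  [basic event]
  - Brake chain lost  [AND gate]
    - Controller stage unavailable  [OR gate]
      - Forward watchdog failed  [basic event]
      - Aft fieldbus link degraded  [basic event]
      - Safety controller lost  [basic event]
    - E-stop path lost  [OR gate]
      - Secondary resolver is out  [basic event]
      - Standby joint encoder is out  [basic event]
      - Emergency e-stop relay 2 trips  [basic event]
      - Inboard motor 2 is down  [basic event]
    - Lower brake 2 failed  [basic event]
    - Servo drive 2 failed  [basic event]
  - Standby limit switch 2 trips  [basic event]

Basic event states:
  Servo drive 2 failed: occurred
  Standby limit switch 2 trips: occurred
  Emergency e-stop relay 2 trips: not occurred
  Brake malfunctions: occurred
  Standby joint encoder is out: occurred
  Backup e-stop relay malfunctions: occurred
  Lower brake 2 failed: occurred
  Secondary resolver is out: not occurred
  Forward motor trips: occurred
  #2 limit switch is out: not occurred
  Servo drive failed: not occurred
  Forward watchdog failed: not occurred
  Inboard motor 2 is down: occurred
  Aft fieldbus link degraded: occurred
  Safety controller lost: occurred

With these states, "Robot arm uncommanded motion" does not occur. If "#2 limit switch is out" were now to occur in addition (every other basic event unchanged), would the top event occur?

Counterfactual: set "#2 limit switch is out" to occurred.
Servo loop unavailable [AND]: Brake malfunctions=occurs, Servo drive failed=not → not all inputs occur → does not occur.
Feedback branch down [OR]: Servo loop unavailable=not, #2 limit switch is out=occurs → at least one input occurs → occurs.
Safety interlock unavailable [AND]: Backup e-stop relay malfunctions=occurs, Forward motor trips=occurs, Feedback branch down=occurs → all inputs occur → occurs.
Controller stage unavailable [OR]: Forward watchdog failed=not, Aft fieldbus link degraded=occurs, Safety controller lost=occurs → at least one input occurs → occurs.
E-stop path lost [OR]: Secondary resolver is out=not, Standby joint encoder is out=occurs, Emergency e-stop relay 2 trips=not, Inboard motor 2 is down=occurs → at least one input occurs → occurs.
Brake chain lost [AND]: Controller stage unavailable=occurs, E-stop path lost=occurs, Lower brake 2 failed=occurs, Servo drive 2 failed=occurs → all inputs occur → occurs.
Robot arm uncommanded motion [AND]: Safety interlock unavailable=occurs, Brake chain lost=occurs, Standby limit switch 2 trips=occurs → all inputs occur → occurs.

Yes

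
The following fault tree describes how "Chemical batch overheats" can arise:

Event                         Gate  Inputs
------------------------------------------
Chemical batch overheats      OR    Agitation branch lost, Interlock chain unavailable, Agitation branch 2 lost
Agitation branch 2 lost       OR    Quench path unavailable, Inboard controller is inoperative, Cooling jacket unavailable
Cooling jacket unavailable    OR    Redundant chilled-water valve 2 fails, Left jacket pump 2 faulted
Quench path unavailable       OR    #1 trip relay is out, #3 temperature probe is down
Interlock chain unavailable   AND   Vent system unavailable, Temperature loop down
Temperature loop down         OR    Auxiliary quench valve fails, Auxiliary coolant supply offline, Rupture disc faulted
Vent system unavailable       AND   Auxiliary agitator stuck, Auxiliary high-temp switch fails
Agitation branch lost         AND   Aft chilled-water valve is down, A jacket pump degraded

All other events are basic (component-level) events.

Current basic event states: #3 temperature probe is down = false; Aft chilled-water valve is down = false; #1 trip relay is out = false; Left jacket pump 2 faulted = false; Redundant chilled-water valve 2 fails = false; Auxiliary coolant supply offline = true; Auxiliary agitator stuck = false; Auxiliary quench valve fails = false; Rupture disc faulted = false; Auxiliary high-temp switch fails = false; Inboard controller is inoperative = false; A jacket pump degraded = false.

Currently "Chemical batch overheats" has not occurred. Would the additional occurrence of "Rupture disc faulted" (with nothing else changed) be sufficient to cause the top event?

No

Counterfactual: set "Rupture disc faulted" to occurred.
Agitation branch lost [AND]: Aft chilled-water valve is down=not, A jacket pump degraded=not → not all inputs occur → does not occur.
Vent system unavailable [AND]: Auxiliary agitator stuck=not, Auxiliary high-temp switch fails=not → not all inputs occur → does not occur.
Temperature loop down [OR]: Auxiliary quench valve fails=not, Auxiliary coolant supply offline=occurs, Rupture disc faulted=occurs → at least one input occurs → occurs.
Interlock chain unavailable [AND]: Vent system unavailable=not, Temperature loop down=occurs → not all inputs occur → does not occur.
Quench path unavailable [OR]: #1 trip relay is out=not, #3 temperature probe is down=not → no input occurs → does not occur.
Cooling jacket unavailable [OR]: Redundant chilled-water valve 2 fails=not, Left jacket pump 2 faulted=not → no input occurs → does not occur.
Agitation branch 2 lost [OR]: Quench path unavailable=not, Inboard controller is inoperative=not, Cooling jacket unavailable=not → no input occurs → does not occur.
Chemical batch overheats [OR]: Agitation branch lost=not, Interlock chain unavailable=not, Agitation branch 2 lost=not → no input occurs → does not occur.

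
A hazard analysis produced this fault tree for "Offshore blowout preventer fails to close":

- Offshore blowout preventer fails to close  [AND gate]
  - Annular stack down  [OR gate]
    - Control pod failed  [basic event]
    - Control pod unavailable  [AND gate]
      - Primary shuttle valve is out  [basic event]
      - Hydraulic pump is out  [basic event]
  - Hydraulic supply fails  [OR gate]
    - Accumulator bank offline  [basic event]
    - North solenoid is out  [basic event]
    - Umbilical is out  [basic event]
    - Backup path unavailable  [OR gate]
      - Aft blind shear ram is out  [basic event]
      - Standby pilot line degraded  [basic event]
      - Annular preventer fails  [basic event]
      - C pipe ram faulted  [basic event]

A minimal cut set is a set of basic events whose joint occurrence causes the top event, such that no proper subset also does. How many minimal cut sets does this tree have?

14

Control pod unavailable [AND]: one cut set from each child combined → 1 × 1 = 1 cut set(s).
Annular stack down [OR]: union of children's cut sets → 2 cut set(s).
Backup path unavailable [OR]: union of children's cut sets → 4 cut set(s).
Hydraulic supply fails [OR]: union of children's cut sets → 7 cut set(s).
Offshore blowout preventer fails to close [AND]: one cut set from each child combined → 2 × 7 = 14 cut set(s).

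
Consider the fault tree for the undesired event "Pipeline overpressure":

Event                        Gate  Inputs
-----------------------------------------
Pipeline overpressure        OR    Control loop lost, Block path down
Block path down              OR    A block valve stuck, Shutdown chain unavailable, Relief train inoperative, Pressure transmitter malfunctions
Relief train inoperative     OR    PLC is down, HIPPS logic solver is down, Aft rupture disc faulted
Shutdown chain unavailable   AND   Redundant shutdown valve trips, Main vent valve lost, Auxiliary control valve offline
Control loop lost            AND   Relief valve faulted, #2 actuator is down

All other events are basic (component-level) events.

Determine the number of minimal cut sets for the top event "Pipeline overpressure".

Control loop lost [AND]: one cut set from each child combined → 1 × 1 = 1 cut set(s).
Shutdown chain unavailable [AND]: one cut set from each child combined → 1 × 1 × 1 = 1 cut set(s).
Relief train inoperative [OR]: union of children's cut sets → 3 cut set(s).
Block path down [OR]: union of children's cut sets → 6 cut set(s).
Pipeline overpressure [OR]: union of children's cut sets → 7 cut set(s).
Minimal cut sets: {#2 actuator is down, Relief valve faulted}; {A block valve stuck}; {Auxiliary control valve offline, Main vent valve lost, Redundant shutdown valve trips}; {PLC is down}; {HIPPS logic solver is down}; {Aft rupture disc faulted}; {Pressure transmitter malfunctions}.

7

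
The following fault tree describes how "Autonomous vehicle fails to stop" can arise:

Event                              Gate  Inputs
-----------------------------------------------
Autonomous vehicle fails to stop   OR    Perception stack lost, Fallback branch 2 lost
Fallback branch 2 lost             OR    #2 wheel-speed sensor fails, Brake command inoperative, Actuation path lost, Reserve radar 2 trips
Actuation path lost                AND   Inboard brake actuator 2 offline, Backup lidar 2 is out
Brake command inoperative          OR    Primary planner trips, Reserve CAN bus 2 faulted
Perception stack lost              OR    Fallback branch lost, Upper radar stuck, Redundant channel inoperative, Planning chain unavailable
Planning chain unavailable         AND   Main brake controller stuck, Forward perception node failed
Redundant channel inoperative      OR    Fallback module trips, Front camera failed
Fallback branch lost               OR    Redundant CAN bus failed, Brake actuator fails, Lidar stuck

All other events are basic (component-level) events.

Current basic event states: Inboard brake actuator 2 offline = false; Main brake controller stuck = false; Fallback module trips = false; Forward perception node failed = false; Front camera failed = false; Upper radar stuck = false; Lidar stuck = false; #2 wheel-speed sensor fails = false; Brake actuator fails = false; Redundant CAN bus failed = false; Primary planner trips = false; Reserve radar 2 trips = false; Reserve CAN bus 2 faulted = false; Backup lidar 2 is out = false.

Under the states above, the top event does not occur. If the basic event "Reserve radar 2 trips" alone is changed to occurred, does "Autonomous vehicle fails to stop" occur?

Counterfactual: set "Reserve radar 2 trips" to occurred.
Fallback branch lost [OR]: Redundant CAN bus failed=not, Brake actuator fails=not, Lidar stuck=not → no input occurs → does not occur.
Redundant channel inoperative [OR]: Fallback module trips=not, Front camera failed=not → no input occurs → does not occur.
Planning chain unavailable [AND]: Main brake controller stuck=not, Forward perception node failed=not → not all inputs occur → does not occur.
Perception stack lost [OR]: Fallback branch lost=not, Upper radar stuck=not, Redundant channel inoperative=not, Planning chain unavailable=not → no input occurs → does not occur.
Brake command inoperative [OR]: Primary planner trips=not, Reserve CAN bus 2 faulted=not → no input occurs → does not occur.
Actuation path lost [AND]: Inboard brake actuator 2 offline=not, Backup lidar 2 is out=not → not all inputs occur → does not occur.
Fallback branch 2 lost [OR]: #2 wheel-speed sensor fails=not, Brake command inoperative=not, Actuation path lost=not, Reserve radar 2 trips=occurs → at least one input occurs → occurs.
Autonomous vehicle fails to stop [OR]: Perception stack lost=not, Fallback branch 2 lost=occurs → at least one input occurs → occurs.

Yes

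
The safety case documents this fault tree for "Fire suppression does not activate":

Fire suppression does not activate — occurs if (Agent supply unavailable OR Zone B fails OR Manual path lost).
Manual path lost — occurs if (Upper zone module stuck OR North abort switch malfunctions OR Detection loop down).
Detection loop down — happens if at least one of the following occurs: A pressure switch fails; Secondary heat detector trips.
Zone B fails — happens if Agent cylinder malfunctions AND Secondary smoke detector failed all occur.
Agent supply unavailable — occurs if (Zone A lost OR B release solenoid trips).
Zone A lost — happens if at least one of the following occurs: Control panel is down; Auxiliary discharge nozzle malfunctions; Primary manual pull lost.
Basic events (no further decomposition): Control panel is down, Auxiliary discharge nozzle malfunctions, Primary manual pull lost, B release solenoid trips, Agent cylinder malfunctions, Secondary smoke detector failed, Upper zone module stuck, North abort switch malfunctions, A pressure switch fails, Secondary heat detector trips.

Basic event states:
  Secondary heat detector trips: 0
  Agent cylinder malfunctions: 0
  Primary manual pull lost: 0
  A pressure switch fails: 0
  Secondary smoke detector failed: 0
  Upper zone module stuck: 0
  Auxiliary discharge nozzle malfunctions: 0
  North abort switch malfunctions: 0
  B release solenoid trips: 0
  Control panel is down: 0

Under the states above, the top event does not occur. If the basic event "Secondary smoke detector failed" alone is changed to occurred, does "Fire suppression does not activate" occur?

Counterfactual: set "Secondary smoke detector failed" to occurred.
Zone A lost [OR]: Control panel is down=not, Auxiliary discharge nozzle malfunctions=not, Primary manual pull lost=not → no input occurs → does not occur.
Agent supply unavailable [OR]: Zone A lost=not, B release solenoid trips=not → no input occurs → does not occur.
Zone B fails [AND]: Agent cylinder malfunctions=not, Secondary smoke detector failed=occurs → not all inputs occur → does not occur.
Detection loop down [OR]: A pressure switch fails=not, Secondary heat detector trips=not → no input occurs → does not occur.
Manual path lost [OR]: Upper zone module stuck=not, North abort switch malfunctions=not, Detection loop down=not → no input occurs → does not occur.
Fire suppression does not activate [OR]: Agent supply unavailable=not, Zone B fails=not, Manual path lost=not → no input occurs → does not occur.

No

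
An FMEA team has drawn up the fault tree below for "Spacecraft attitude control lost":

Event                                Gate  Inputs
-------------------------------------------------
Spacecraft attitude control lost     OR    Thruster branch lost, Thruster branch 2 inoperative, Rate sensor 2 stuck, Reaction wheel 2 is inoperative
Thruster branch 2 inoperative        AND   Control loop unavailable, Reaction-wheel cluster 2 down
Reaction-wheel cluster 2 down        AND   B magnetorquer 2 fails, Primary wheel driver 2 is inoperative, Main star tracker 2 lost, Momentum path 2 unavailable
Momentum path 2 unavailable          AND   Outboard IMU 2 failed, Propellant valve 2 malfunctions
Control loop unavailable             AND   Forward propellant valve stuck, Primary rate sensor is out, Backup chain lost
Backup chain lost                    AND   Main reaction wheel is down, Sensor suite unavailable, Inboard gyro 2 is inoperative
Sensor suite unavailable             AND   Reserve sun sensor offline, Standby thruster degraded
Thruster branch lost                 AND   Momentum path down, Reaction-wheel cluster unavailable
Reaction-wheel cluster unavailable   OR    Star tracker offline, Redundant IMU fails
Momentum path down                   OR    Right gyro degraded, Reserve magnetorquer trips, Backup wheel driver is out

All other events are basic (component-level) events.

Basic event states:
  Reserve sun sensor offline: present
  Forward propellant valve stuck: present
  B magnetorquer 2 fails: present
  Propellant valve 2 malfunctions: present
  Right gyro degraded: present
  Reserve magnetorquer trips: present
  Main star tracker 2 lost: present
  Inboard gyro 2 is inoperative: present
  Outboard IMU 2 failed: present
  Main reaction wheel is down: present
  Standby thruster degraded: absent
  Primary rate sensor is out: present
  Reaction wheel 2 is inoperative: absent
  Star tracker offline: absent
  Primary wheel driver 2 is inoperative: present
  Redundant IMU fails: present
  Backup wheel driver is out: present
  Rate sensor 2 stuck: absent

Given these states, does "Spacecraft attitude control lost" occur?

Yes

Momentum path down [OR]: Right gyro degraded=occurs, Reserve magnetorquer trips=occurs, Backup wheel driver is out=occurs → at least one input occurs → occurs.
Reaction-wheel cluster unavailable [OR]: Star tracker offline=not, Redundant IMU fails=occurs → at least one input occurs → occurs.
Thruster branch lost [AND]: Momentum path down=occurs, Reaction-wheel cluster unavailable=occurs → all inputs occur → occurs.
Sensor suite unavailable [AND]: Reserve sun sensor offline=occurs, Standby thruster degraded=not → not all inputs occur → does not occur.
Backup chain lost [AND]: Main reaction wheel is down=occurs, Sensor suite unavailable=not, Inboard gyro 2 is inoperative=occurs → not all inputs occur → does not occur.
Control loop unavailable [AND]: Forward propellant valve stuck=occurs, Primary rate sensor is out=occurs, Backup chain lost=not → not all inputs occur → does not occur.
Momentum path 2 unavailable [AND]: Outboard IMU 2 failed=occurs, Propellant valve 2 malfunctions=occurs → all inputs occur → occurs.
Reaction-wheel cluster 2 down [AND]: B magnetorquer 2 fails=occurs, Primary wheel driver 2 is inoperative=occurs, Main star tracker 2 lost=occurs, Momentum path 2 unavailable=occurs → all inputs occur → occurs.
Thruster branch 2 inoperative [AND]: Control loop unavailable=not, Reaction-wheel cluster 2 down=occurs → not all inputs occur → does not occur.
Spacecraft attitude control lost [OR]: Thruster branch lost=occurs, Thruster branch 2 inoperative=not, Rate sensor 2 stuck=not, Reaction wheel 2 is inoperative=not → at least one input occurs → occurs.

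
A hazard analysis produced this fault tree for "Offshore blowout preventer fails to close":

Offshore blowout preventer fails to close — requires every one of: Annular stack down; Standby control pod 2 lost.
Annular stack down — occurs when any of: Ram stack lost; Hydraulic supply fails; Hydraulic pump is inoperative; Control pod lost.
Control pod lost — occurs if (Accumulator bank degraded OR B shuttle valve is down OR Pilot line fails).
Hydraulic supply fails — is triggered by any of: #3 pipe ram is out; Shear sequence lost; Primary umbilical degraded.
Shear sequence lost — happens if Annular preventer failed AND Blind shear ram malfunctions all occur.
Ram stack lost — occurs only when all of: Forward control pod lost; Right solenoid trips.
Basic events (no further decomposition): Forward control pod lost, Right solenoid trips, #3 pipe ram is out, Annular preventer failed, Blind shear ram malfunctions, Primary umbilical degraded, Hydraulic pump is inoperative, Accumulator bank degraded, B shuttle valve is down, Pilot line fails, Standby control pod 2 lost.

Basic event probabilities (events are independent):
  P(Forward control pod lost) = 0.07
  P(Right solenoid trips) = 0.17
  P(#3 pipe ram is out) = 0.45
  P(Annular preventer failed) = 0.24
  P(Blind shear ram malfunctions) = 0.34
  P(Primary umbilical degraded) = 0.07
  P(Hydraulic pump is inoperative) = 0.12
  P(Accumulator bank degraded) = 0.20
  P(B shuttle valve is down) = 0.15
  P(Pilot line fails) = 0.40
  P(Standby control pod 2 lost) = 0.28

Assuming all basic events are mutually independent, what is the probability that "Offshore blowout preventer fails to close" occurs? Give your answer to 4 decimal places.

P(Ram stack lost) [AND] = 0.07 × 0.17 = 0.011900
P(Shear sequence lost) [AND] = 0.24 × 0.34 = 0.081600
P(Hydraulic supply fails) [OR] = 1 − (1−0.45) × (1−0.081600) × (1−0.07) = 0.530238
P(Control pod lost) [OR] = 1 − (1−0.20) × (1−0.15) × (1−0.40) = 0.592000
P(Annular stack down) [OR] = 1 − (1−0.011900) × (1−0.530238) × (1−0.12) × (1−0.592000) = 0.833344
P(Offshore blowout preventer fails to close) [AND] = 0.833344 × 0.28 = 0.233336
Rounded to 4 decimal places: P(Offshore blowout preventer fails to close) ≈ 0.2333.

0.2333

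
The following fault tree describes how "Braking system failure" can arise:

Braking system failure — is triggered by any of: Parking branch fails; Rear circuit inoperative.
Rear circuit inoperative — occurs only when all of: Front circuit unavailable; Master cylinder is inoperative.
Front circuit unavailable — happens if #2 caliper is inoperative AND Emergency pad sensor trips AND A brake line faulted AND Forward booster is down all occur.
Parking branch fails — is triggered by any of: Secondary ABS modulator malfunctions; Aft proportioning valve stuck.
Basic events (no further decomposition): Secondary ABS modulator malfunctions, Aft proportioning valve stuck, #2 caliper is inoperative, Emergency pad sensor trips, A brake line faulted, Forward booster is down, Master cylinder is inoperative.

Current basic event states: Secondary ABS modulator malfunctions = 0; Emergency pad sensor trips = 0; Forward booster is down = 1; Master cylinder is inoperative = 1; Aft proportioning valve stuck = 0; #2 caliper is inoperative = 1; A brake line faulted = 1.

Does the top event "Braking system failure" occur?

Parking branch fails [OR]: Secondary ABS modulator malfunctions=not, Aft proportioning valve stuck=not → no input occurs → does not occur.
Front circuit unavailable [AND]: #2 caliper is inoperative=occurs, Emergency pad sensor trips=not, A brake line faulted=occurs, Forward booster is down=occurs → not all inputs occur → does not occur.
Rear circuit inoperative [AND]: Front circuit unavailable=not, Master cylinder is inoperative=occurs → not all inputs occur → does not occur.
Braking system failure [OR]: Parking branch fails=not, Rear circuit inoperative=not → no input occurs → does not occur.

No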